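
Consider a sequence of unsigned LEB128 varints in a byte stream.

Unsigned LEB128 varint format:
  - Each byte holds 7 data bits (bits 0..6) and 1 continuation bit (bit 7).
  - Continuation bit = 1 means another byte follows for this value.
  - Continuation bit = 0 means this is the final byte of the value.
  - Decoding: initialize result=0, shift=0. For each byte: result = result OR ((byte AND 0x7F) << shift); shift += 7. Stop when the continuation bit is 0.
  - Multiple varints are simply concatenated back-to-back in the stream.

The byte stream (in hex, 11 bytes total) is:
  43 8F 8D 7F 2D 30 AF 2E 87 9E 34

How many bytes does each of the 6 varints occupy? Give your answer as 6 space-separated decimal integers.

Answer: 1 3 1 1 2 3

Derivation:
  byte[0]=0x43 cont=0 payload=0x43=67: acc |= 67<<0 -> acc=67 shift=7 [end]
Varint 1: bytes[0:1] = 43 -> value 67 (1 byte(s))
  byte[1]=0x8F cont=1 payload=0x0F=15: acc |= 15<<0 -> acc=15 shift=7
  byte[2]=0x8D cont=1 payload=0x0D=13: acc |= 13<<7 -> acc=1679 shift=14
  byte[3]=0x7F cont=0 payload=0x7F=127: acc |= 127<<14 -> acc=2082447 shift=21 [end]
Varint 2: bytes[1:4] = 8F 8D 7F -> value 2082447 (3 byte(s))
  byte[4]=0x2D cont=0 payload=0x2D=45: acc |= 45<<0 -> acc=45 shift=7 [end]
Varint 3: bytes[4:5] = 2D -> value 45 (1 byte(s))
  byte[5]=0x30 cont=0 payload=0x30=48: acc |= 48<<0 -> acc=48 shift=7 [end]
Varint 4: bytes[5:6] = 30 -> value 48 (1 byte(s))
  byte[6]=0xAF cont=1 payload=0x2F=47: acc |= 47<<0 -> acc=47 shift=7
  byte[7]=0x2E cont=0 payload=0x2E=46: acc |= 46<<7 -> acc=5935 shift=14 [end]
Varint 5: bytes[6:8] = AF 2E -> value 5935 (2 byte(s))
  byte[8]=0x87 cont=1 payload=0x07=7: acc |= 7<<0 -> acc=7 shift=7
  byte[9]=0x9E cont=1 payload=0x1E=30: acc |= 30<<7 -> acc=3847 shift=14
  byte[10]=0x34 cont=0 payload=0x34=52: acc |= 52<<14 -> acc=855815 shift=21 [end]
Varint 6: bytes[8:11] = 87 9E 34 -> value 855815 (3 byte(s))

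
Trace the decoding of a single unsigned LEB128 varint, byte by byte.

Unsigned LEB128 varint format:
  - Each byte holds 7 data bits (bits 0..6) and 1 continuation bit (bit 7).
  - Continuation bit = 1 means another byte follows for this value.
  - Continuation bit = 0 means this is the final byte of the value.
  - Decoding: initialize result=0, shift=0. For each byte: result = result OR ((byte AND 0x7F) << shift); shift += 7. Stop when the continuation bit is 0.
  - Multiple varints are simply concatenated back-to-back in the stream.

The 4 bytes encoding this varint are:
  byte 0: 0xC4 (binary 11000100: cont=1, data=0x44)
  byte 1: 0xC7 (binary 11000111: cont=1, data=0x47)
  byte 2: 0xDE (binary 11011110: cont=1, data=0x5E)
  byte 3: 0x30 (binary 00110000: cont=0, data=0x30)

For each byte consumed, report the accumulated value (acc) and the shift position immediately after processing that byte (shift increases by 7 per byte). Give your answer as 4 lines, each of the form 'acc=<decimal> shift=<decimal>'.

byte 0=0xC4: payload=0x44=68, contrib = 68<<0 = 68; acc -> 68, shift -> 7
byte 1=0xC7: payload=0x47=71, contrib = 71<<7 = 9088; acc -> 9156, shift -> 14
byte 2=0xDE: payload=0x5E=94, contrib = 94<<14 = 1540096; acc -> 1549252, shift -> 21
byte 3=0x30: payload=0x30=48, contrib = 48<<21 = 100663296; acc -> 102212548, shift -> 28

Answer: acc=68 shift=7
acc=9156 shift=14
acc=1549252 shift=21
acc=102212548 shift=28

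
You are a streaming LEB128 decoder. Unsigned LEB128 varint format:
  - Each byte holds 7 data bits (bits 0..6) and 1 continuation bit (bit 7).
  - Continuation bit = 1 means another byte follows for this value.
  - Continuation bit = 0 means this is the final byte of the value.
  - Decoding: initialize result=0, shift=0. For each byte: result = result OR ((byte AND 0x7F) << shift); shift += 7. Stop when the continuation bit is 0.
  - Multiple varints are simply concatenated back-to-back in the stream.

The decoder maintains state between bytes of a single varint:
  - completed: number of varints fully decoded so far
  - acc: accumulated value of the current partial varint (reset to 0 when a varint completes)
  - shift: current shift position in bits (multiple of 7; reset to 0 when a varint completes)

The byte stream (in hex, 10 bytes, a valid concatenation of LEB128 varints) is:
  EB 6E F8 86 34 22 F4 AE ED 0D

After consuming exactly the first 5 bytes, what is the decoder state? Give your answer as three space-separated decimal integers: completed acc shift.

byte[0]=0xEB cont=1 payload=0x6B: acc |= 107<<0 -> completed=0 acc=107 shift=7
byte[1]=0x6E cont=0 payload=0x6E: varint #1 complete (value=14187); reset -> completed=1 acc=0 shift=0
byte[2]=0xF8 cont=1 payload=0x78: acc |= 120<<0 -> completed=1 acc=120 shift=7
byte[3]=0x86 cont=1 payload=0x06: acc |= 6<<7 -> completed=1 acc=888 shift=14
byte[4]=0x34 cont=0 payload=0x34: varint #2 complete (value=852856); reset -> completed=2 acc=0 shift=0

Answer: 2 0 0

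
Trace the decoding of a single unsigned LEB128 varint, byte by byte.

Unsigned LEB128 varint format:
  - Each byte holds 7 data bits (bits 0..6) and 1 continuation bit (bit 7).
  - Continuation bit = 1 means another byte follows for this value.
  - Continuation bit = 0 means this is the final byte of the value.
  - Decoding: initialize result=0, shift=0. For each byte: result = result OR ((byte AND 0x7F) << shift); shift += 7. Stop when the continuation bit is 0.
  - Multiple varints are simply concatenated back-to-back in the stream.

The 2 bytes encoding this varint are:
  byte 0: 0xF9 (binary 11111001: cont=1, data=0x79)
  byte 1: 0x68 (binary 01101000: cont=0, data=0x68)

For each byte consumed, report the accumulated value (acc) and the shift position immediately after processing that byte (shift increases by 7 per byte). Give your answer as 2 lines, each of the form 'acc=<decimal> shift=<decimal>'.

byte 0=0xF9: payload=0x79=121, contrib = 121<<0 = 121; acc -> 121, shift -> 7
byte 1=0x68: payload=0x68=104, contrib = 104<<7 = 13312; acc -> 13433, shift -> 14

Answer: acc=121 shift=7
acc=13433 shift=14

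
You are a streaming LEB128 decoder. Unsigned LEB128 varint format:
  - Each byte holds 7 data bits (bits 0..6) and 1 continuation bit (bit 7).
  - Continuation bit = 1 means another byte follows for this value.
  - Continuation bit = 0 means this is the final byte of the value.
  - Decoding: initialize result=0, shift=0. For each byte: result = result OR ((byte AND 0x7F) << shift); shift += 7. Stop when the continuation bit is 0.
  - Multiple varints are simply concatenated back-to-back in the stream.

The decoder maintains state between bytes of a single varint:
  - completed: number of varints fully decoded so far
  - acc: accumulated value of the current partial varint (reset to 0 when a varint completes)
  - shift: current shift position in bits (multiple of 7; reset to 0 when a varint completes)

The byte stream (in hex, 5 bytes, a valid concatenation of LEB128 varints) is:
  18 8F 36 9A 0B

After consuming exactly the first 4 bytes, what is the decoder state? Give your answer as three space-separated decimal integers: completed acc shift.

byte[0]=0x18 cont=0 payload=0x18: varint #1 complete (value=24); reset -> completed=1 acc=0 shift=0
byte[1]=0x8F cont=1 payload=0x0F: acc |= 15<<0 -> completed=1 acc=15 shift=7
byte[2]=0x36 cont=0 payload=0x36: varint #2 complete (value=6927); reset -> completed=2 acc=0 shift=0
byte[3]=0x9A cont=1 payload=0x1A: acc |= 26<<0 -> completed=2 acc=26 shift=7

Answer: 2 26 7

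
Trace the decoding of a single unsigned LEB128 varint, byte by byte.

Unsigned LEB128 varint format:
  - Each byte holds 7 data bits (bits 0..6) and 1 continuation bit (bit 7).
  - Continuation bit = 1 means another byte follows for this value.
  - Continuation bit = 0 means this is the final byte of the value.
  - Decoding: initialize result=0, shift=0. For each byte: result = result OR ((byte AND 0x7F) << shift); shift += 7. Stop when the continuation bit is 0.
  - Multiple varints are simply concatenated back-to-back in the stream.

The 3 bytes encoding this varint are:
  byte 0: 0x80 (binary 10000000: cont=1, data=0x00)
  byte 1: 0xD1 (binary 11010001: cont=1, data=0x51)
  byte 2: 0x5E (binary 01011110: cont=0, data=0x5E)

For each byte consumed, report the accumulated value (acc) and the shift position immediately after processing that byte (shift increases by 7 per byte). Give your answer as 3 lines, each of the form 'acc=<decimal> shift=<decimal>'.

byte 0=0x80: payload=0x00=0, contrib = 0<<0 = 0; acc -> 0, shift -> 7
byte 1=0xD1: payload=0x51=81, contrib = 81<<7 = 10368; acc -> 10368, shift -> 14
byte 2=0x5E: payload=0x5E=94, contrib = 94<<14 = 1540096; acc -> 1550464, shift -> 21

Answer: acc=0 shift=7
acc=10368 shift=14
acc=1550464 shift=21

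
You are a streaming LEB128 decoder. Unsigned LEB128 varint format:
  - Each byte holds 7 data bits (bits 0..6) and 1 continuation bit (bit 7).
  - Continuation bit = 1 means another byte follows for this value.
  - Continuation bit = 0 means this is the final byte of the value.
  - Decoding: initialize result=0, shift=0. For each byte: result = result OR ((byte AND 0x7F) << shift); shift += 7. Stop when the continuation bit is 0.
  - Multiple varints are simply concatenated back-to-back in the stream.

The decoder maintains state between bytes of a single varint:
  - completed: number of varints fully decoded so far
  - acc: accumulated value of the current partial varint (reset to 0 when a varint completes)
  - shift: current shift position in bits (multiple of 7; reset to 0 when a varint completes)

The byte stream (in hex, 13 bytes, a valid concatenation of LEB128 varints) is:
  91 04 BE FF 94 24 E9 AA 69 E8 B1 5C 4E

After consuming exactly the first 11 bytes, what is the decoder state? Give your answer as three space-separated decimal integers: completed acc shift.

Answer: 3 6376 14

Derivation:
byte[0]=0x91 cont=1 payload=0x11: acc |= 17<<0 -> completed=0 acc=17 shift=7
byte[1]=0x04 cont=0 payload=0x04: varint #1 complete (value=529); reset -> completed=1 acc=0 shift=0
byte[2]=0xBE cont=1 payload=0x3E: acc |= 62<<0 -> completed=1 acc=62 shift=7
byte[3]=0xFF cont=1 payload=0x7F: acc |= 127<<7 -> completed=1 acc=16318 shift=14
byte[4]=0x94 cont=1 payload=0x14: acc |= 20<<14 -> completed=1 acc=343998 shift=21
byte[5]=0x24 cont=0 payload=0x24: varint #2 complete (value=75841470); reset -> completed=2 acc=0 shift=0
byte[6]=0xE9 cont=1 payload=0x69: acc |= 105<<0 -> completed=2 acc=105 shift=7
byte[7]=0xAA cont=1 payload=0x2A: acc |= 42<<7 -> completed=2 acc=5481 shift=14
byte[8]=0x69 cont=0 payload=0x69: varint #3 complete (value=1725801); reset -> completed=3 acc=0 shift=0
byte[9]=0xE8 cont=1 payload=0x68: acc |= 104<<0 -> completed=3 acc=104 shift=7
byte[10]=0xB1 cont=1 payload=0x31: acc |= 49<<7 -> completed=3 acc=6376 shift=14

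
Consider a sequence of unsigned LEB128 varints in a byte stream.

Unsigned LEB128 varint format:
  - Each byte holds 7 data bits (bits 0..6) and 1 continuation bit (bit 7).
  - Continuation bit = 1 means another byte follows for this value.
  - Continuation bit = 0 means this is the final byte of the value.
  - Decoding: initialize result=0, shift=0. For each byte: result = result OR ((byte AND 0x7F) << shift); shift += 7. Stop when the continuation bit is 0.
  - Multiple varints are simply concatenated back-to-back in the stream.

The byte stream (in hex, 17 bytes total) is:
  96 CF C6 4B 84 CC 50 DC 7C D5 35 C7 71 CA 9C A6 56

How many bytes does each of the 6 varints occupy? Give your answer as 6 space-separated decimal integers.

  byte[0]=0x96 cont=1 payload=0x16=22: acc |= 22<<0 -> acc=22 shift=7
  byte[1]=0xCF cont=1 payload=0x4F=79: acc |= 79<<7 -> acc=10134 shift=14
  byte[2]=0xC6 cont=1 payload=0x46=70: acc |= 70<<14 -> acc=1157014 shift=21
  byte[3]=0x4B cont=0 payload=0x4B=75: acc |= 75<<21 -> acc=158443414 shift=28 [end]
Varint 1: bytes[0:4] = 96 CF C6 4B -> value 158443414 (4 byte(s))
  byte[4]=0x84 cont=1 payload=0x04=4: acc |= 4<<0 -> acc=4 shift=7
  byte[5]=0xCC cont=1 payload=0x4C=76: acc |= 76<<7 -> acc=9732 shift=14
  byte[6]=0x50 cont=0 payload=0x50=80: acc |= 80<<14 -> acc=1320452 shift=21 [end]
Varint 2: bytes[4:7] = 84 CC 50 -> value 1320452 (3 byte(s))
  byte[7]=0xDC cont=1 payload=0x5C=92: acc |= 92<<0 -> acc=92 shift=7
  byte[8]=0x7C cont=0 payload=0x7C=124: acc |= 124<<7 -> acc=15964 shift=14 [end]
Varint 3: bytes[7:9] = DC 7C -> value 15964 (2 byte(s))
  byte[9]=0xD5 cont=1 payload=0x55=85: acc |= 85<<0 -> acc=85 shift=7
  byte[10]=0x35 cont=0 payload=0x35=53: acc |= 53<<7 -> acc=6869 shift=14 [end]
Varint 4: bytes[9:11] = D5 35 -> value 6869 (2 byte(s))
  byte[11]=0xC7 cont=1 payload=0x47=71: acc |= 71<<0 -> acc=71 shift=7
  byte[12]=0x71 cont=0 payload=0x71=113: acc |= 113<<7 -> acc=14535 shift=14 [end]
Varint 5: bytes[11:13] = C7 71 -> value 14535 (2 byte(s))
  byte[13]=0xCA cont=1 payload=0x4A=74: acc |= 74<<0 -> acc=74 shift=7
  byte[14]=0x9C cont=1 payload=0x1C=28: acc |= 28<<7 -> acc=3658 shift=14
  byte[15]=0xA6 cont=1 payload=0x26=38: acc |= 38<<14 -> acc=626250 shift=21
  byte[16]=0x56 cont=0 payload=0x56=86: acc |= 86<<21 -> acc=180981322 shift=28 [end]
Varint 6: bytes[13:17] = CA 9C A6 56 -> value 180981322 (4 byte(s))

Answer: 4 3 2 2 2 4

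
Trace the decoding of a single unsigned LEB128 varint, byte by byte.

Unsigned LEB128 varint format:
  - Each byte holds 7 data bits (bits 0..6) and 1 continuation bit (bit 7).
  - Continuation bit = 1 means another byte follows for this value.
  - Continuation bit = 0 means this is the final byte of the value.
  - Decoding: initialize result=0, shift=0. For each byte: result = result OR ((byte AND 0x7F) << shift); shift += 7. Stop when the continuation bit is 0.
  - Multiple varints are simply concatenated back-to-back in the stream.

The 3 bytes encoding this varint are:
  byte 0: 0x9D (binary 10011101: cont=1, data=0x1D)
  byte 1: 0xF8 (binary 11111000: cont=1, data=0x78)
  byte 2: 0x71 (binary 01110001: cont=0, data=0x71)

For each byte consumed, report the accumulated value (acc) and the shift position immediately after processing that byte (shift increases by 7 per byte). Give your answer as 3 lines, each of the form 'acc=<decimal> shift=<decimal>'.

Answer: acc=29 shift=7
acc=15389 shift=14
acc=1866781 shift=21

Derivation:
byte 0=0x9D: payload=0x1D=29, contrib = 29<<0 = 29; acc -> 29, shift -> 7
byte 1=0xF8: payload=0x78=120, contrib = 120<<7 = 15360; acc -> 15389, shift -> 14
byte 2=0x71: payload=0x71=113, contrib = 113<<14 = 1851392; acc -> 1866781, shift -> 21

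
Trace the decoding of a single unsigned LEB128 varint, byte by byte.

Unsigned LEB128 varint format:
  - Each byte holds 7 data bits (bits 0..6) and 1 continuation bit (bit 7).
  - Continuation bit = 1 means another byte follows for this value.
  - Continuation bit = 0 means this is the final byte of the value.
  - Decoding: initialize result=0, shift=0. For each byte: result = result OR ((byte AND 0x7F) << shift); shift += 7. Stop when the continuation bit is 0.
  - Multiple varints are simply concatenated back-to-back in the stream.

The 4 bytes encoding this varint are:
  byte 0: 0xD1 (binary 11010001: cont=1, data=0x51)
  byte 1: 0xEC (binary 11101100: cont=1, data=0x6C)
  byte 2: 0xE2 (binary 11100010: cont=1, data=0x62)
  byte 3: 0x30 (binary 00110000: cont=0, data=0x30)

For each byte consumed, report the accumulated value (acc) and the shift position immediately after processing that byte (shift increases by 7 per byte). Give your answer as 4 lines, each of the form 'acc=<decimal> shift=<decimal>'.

Answer: acc=81 shift=7
acc=13905 shift=14
acc=1619537 shift=21
acc=102282833 shift=28

Derivation:
byte 0=0xD1: payload=0x51=81, contrib = 81<<0 = 81; acc -> 81, shift -> 7
byte 1=0xEC: payload=0x6C=108, contrib = 108<<7 = 13824; acc -> 13905, shift -> 14
byte 2=0xE2: payload=0x62=98, contrib = 98<<14 = 1605632; acc -> 1619537, shift -> 21
byte 3=0x30: payload=0x30=48, contrib = 48<<21 = 100663296; acc -> 102282833, shift -> 28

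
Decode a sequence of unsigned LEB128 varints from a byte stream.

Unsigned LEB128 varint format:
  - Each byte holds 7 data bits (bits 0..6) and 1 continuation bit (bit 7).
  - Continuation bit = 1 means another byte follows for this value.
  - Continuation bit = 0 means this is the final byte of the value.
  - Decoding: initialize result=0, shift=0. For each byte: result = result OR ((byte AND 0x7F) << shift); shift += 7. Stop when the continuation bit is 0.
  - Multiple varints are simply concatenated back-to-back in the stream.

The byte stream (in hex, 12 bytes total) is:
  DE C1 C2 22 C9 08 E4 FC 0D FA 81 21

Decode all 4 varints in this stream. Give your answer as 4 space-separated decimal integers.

Answer: 72392926 1097 228964 540922

Derivation:
  byte[0]=0xDE cont=1 payload=0x5E=94: acc |= 94<<0 -> acc=94 shift=7
  byte[1]=0xC1 cont=1 payload=0x41=65: acc |= 65<<7 -> acc=8414 shift=14
  byte[2]=0xC2 cont=1 payload=0x42=66: acc |= 66<<14 -> acc=1089758 shift=21
  byte[3]=0x22 cont=0 payload=0x22=34: acc |= 34<<21 -> acc=72392926 shift=28 [end]
Varint 1: bytes[0:4] = DE C1 C2 22 -> value 72392926 (4 byte(s))
  byte[4]=0xC9 cont=1 payload=0x49=73: acc |= 73<<0 -> acc=73 shift=7
  byte[5]=0x08 cont=0 payload=0x08=8: acc |= 8<<7 -> acc=1097 shift=14 [end]
Varint 2: bytes[4:6] = C9 08 -> value 1097 (2 byte(s))
  byte[6]=0xE4 cont=1 payload=0x64=100: acc |= 100<<0 -> acc=100 shift=7
  byte[7]=0xFC cont=1 payload=0x7C=124: acc |= 124<<7 -> acc=15972 shift=14
  byte[8]=0x0D cont=0 payload=0x0D=13: acc |= 13<<14 -> acc=228964 shift=21 [end]
Varint 3: bytes[6:9] = E4 FC 0D -> value 228964 (3 byte(s))
  byte[9]=0xFA cont=1 payload=0x7A=122: acc |= 122<<0 -> acc=122 shift=7
  byte[10]=0x81 cont=1 payload=0x01=1: acc |= 1<<7 -> acc=250 shift=14
  byte[11]=0x21 cont=0 payload=0x21=33: acc |= 33<<14 -> acc=540922 shift=21 [end]
Varint 4: bytes[9:12] = FA 81 21 -> value 540922 (3 byte(s))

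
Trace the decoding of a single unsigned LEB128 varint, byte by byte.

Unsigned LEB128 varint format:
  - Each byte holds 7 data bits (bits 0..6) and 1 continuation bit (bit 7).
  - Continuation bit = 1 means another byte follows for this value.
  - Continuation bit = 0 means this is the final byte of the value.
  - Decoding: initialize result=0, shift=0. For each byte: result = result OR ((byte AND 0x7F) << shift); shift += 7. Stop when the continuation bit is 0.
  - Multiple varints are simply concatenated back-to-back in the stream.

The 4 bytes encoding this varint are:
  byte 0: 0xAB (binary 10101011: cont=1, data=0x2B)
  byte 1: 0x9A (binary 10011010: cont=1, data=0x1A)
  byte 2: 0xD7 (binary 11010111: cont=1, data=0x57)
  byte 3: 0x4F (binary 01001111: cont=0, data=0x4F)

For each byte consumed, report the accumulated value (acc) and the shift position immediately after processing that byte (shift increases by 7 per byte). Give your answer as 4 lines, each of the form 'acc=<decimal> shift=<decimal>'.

byte 0=0xAB: payload=0x2B=43, contrib = 43<<0 = 43; acc -> 43, shift -> 7
byte 1=0x9A: payload=0x1A=26, contrib = 26<<7 = 3328; acc -> 3371, shift -> 14
byte 2=0xD7: payload=0x57=87, contrib = 87<<14 = 1425408; acc -> 1428779, shift -> 21
byte 3=0x4F: payload=0x4F=79, contrib = 79<<21 = 165675008; acc -> 167103787, shift -> 28

Answer: acc=43 shift=7
acc=3371 shift=14
acc=1428779 shift=21
acc=167103787 shift=28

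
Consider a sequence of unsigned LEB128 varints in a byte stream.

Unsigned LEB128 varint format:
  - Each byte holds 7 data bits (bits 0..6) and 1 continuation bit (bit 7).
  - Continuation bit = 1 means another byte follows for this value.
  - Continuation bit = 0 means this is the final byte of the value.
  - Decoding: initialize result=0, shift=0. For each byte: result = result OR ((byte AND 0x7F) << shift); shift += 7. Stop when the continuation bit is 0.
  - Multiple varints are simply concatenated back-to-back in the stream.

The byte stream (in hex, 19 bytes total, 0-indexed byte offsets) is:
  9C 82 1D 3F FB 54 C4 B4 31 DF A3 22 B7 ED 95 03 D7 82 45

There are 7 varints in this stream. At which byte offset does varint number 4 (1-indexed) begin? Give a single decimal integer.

  byte[0]=0x9C cont=1 payload=0x1C=28: acc |= 28<<0 -> acc=28 shift=7
  byte[1]=0x82 cont=1 payload=0x02=2: acc |= 2<<7 -> acc=284 shift=14
  byte[2]=0x1D cont=0 payload=0x1D=29: acc |= 29<<14 -> acc=475420 shift=21 [end]
Varint 1: bytes[0:3] = 9C 82 1D -> value 475420 (3 byte(s))
  byte[3]=0x3F cont=0 payload=0x3F=63: acc |= 63<<0 -> acc=63 shift=7 [end]
Varint 2: bytes[3:4] = 3F -> value 63 (1 byte(s))
  byte[4]=0xFB cont=1 payload=0x7B=123: acc |= 123<<0 -> acc=123 shift=7
  byte[5]=0x54 cont=0 payload=0x54=84: acc |= 84<<7 -> acc=10875 shift=14 [end]
Varint 3: bytes[4:6] = FB 54 -> value 10875 (2 byte(s))
  byte[6]=0xC4 cont=1 payload=0x44=68: acc |= 68<<0 -> acc=68 shift=7
  byte[7]=0xB4 cont=1 payload=0x34=52: acc |= 52<<7 -> acc=6724 shift=14
  byte[8]=0x31 cont=0 payload=0x31=49: acc |= 49<<14 -> acc=809540 shift=21 [end]
Varint 4: bytes[6:9] = C4 B4 31 -> value 809540 (3 byte(s))
  byte[9]=0xDF cont=1 payload=0x5F=95: acc |= 95<<0 -> acc=95 shift=7
  byte[10]=0xA3 cont=1 payload=0x23=35: acc |= 35<<7 -> acc=4575 shift=14
  byte[11]=0x22 cont=0 payload=0x22=34: acc |= 34<<14 -> acc=561631 shift=21 [end]
Varint 5: bytes[9:12] = DF A3 22 -> value 561631 (3 byte(s))
  byte[12]=0xB7 cont=1 payload=0x37=55: acc |= 55<<0 -> acc=55 shift=7
  byte[13]=0xED cont=1 payload=0x6D=109: acc |= 109<<7 -> acc=14007 shift=14
  byte[14]=0x95 cont=1 payload=0x15=21: acc |= 21<<14 -> acc=358071 shift=21
  byte[15]=0x03 cont=0 payload=0x03=3: acc |= 3<<21 -> acc=6649527 shift=28 [end]
Varint 6: bytes[12:16] = B7 ED 95 03 -> value 6649527 (4 byte(s))
  byte[16]=0xD7 cont=1 payload=0x57=87: acc |= 87<<0 -> acc=87 shift=7
  byte[17]=0x82 cont=1 payload=0x02=2: acc |= 2<<7 -> acc=343 shift=14
  byte[18]=0x45 cont=0 payload=0x45=69: acc |= 69<<14 -> acc=1130839 shift=21 [end]
Varint 7: bytes[16:19] = D7 82 45 -> value 1130839 (3 byte(s))

Answer: 6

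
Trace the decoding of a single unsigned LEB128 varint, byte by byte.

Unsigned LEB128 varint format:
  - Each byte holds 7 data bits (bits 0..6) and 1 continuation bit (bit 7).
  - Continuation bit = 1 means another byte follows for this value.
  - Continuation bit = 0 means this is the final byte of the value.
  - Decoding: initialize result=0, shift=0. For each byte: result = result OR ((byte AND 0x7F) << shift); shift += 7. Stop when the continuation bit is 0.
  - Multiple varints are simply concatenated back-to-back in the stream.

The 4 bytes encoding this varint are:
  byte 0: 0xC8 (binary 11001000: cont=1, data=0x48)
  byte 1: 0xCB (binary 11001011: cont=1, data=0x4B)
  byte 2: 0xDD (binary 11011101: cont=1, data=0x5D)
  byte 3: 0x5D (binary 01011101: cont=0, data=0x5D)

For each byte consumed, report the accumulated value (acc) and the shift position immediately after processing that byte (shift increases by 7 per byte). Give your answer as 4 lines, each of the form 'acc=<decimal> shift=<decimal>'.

Answer: acc=72 shift=7
acc=9672 shift=14
acc=1533384 shift=21
acc=196568520 shift=28

Derivation:
byte 0=0xC8: payload=0x48=72, contrib = 72<<0 = 72; acc -> 72, shift -> 7
byte 1=0xCB: payload=0x4B=75, contrib = 75<<7 = 9600; acc -> 9672, shift -> 14
byte 2=0xDD: payload=0x5D=93, contrib = 93<<14 = 1523712; acc -> 1533384, shift -> 21
byte 3=0x5D: payload=0x5D=93, contrib = 93<<21 = 195035136; acc -> 196568520, shift -> 28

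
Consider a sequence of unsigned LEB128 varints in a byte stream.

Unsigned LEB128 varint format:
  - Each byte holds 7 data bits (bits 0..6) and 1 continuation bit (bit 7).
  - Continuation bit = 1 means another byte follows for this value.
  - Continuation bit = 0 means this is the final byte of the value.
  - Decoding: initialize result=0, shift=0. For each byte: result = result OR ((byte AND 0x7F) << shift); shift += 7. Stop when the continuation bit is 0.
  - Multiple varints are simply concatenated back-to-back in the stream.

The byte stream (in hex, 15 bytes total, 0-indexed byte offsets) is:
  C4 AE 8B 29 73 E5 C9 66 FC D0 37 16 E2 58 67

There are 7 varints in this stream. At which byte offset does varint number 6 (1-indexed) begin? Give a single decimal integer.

  byte[0]=0xC4 cont=1 payload=0x44=68: acc |= 68<<0 -> acc=68 shift=7
  byte[1]=0xAE cont=1 payload=0x2E=46: acc |= 46<<7 -> acc=5956 shift=14
  byte[2]=0x8B cont=1 payload=0x0B=11: acc |= 11<<14 -> acc=186180 shift=21
  byte[3]=0x29 cont=0 payload=0x29=41: acc |= 41<<21 -> acc=86169412 shift=28 [end]
Varint 1: bytes[0:4] = C4 AE 8B 29 -> value 86169412 (4 byte(s))
  byte[4]=0x73 cont=0 payload=0x73=115: acc |= 115<<0 -> acc=115 shift=7 [end]
Varint 2: bytes[4:5] = 73 -> value 115 (1 byte(s))
  byte[5]=0xE5 cont=1 payload=0x65=101: acc |= 101<<0 -> acc=101 shift=7
  byte[6]=0xC9 cont=1 payload=0x49=73: acc |= 73<<7 -> acc=9445 shift=14
  byte[7]=0x66 cont=0 payload=0x66=102: acc |= 102<<14 -> acc=1680613 shift=21 [end]
Varint 3: bytes[5:8] = E5 C9 66 -> value 1680613 (3 byte(s))
  byte[8]=0xFC cont=1 payload=0x7C=124: acc |= 124<<0 -> acc=124 shift=7
  byte[9]=0xD0 cont=1 payload=0x50=80: acc |= 80<<7 -> acc=10364 shift=14
  byte[10]=0x37 cont=0 payload=0x37=55: acc |= 55<<14 -> acc=911484 shift=21 [end]
Varint 4: bytes[8:11] = FC D0 37 -> value 911484 (3 byte(s))
  byte[11]=0x16 cont=0 payload=0x16=22: acc |= 22<<0 -> acc=22 shift=7 [end]
Varint 5: bytes[11:12] = 16 -> value 22 (1 byte(s))
  byte[12]=0xE2 cont=1 payload=0x62=98: acc |= 98<<0 -> acc=98 shift=7
  byte[13]=0x58 cont=0 payload=0x58=88: acc |= 88<<7 -> acc=11362 shift=14 [end]
Varint 6: bytes[12:14] = E2 58 -> value 11362 (2 byte(s))
  byte[14]=0x67 cont=0 payload=0x67=103: acc |= 103<<0 -> acc=103 shift=7 [end]
Varint 7: bytes[14:15] = 67 -> value 103 (1 byte(s))

Answer: 12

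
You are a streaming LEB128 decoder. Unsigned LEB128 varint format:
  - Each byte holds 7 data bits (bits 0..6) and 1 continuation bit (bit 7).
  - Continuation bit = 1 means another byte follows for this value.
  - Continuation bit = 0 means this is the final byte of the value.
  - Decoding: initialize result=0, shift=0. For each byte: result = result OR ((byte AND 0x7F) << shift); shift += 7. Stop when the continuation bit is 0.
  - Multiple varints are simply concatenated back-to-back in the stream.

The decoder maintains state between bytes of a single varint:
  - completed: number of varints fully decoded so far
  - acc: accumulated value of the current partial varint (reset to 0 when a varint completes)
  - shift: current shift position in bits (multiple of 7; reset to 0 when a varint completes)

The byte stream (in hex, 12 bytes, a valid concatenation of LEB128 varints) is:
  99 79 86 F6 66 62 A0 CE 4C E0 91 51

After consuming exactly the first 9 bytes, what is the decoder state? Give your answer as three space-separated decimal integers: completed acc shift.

byte[0]=0x99 cont=1 payload=0x19: acc |= 25<<0 -> completed=0 acc=25 shift=7
byte[1]=0x79 cont=0 payload=0x79: varint #1 complete (value=15513); reset -> completed=1 acc=0 shift=0
byte[2]=0x86 cont=1 payload=0x06: acc |= 6<<0 -> completed=1 acc=6 shift=7
byte[3]=0xF6 cont=1 payload=0x76: acc |= 118<<7 -> completed=1 acc=15110 shift=14
byte[4]=0x66 cont=0 payload=0x66: varint #2 complete (value=1686278); reset -> completed=2 acc=0 shift=0
byte[5]=0x62 cont=0 payload=0x62: varint #3 complete (value=98); reset -> completed=3 acc=0 shift=0
byte[6]=0xA0 cont=1 payload=0x20: acc |= 32<<0 -> completed=3 acc=32 shift=7
byte[7]=0xCE cont=1 payload=0x4E: acc |= 78<<7 -> completed=3 acc=10016 shift=14
byte[8]=0x4C cont=0 payload=0x4C: varint #4 complete (value=1255200); reset -> completed=4 acc=0 shift=0

Answer: 4 0 0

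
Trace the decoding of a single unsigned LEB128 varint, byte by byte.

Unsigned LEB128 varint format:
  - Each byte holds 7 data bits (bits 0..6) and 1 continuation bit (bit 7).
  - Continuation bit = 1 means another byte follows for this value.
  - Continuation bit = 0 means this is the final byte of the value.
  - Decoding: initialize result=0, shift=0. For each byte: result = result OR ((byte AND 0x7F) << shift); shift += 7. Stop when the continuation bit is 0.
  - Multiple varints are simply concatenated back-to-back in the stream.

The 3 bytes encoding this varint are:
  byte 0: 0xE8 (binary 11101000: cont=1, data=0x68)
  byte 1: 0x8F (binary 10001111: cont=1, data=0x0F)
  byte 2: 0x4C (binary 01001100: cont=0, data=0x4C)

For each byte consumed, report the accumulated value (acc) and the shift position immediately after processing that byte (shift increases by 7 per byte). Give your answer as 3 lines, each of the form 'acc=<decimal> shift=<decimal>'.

Answer: acc=104 shift=7
acc=2024 shift=14
acc=1247208 shift=21

Derivation:
byte 0=0xE8: payload=0x68=104, contrib = 104<<0 = 104; acc -> 104, shift -> 7
byte 1=0x8F: payload=0x0F=15, contrib = 15<<7 = 1920; acc -> 2024, shift -> 14
byte 2=0x4C: payload=0x4C=76, contrib = 76<<14 = 1245184; acc -> 1247208, shift -> 21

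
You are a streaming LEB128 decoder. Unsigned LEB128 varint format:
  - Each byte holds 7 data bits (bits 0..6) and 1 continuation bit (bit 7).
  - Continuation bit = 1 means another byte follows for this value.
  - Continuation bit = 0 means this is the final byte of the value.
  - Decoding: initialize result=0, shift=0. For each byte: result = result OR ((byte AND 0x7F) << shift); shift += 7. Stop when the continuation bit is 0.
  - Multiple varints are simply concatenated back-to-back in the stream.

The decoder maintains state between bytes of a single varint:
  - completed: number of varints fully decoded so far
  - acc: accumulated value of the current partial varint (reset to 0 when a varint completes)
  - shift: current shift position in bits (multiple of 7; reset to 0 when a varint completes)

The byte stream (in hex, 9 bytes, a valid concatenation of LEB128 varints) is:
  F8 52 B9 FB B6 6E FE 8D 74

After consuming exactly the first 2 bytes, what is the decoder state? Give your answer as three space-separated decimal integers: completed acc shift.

byte[0]=0xF8 cont=1 payload=0x78: acc |= 120<<0 -> completed=0 acc=120 shift=7
byte[1]=0x52 cont=0 payload=0x52: varint #1 complete (value=10616); reset -> completed=1 acc=0 shift=0

Answer: 1 0 0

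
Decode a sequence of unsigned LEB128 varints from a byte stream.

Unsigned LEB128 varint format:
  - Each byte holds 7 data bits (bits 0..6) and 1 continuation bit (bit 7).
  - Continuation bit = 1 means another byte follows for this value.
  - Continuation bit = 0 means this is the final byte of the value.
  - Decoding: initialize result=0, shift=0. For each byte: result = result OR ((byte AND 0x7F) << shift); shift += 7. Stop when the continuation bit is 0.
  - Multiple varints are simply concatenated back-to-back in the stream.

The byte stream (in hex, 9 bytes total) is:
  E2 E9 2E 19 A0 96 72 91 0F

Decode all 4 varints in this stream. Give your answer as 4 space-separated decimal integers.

Answer: 767202 25 1870624 1937

Derivation:
  byte[0]=0xE2 cont=1 payload=0x62=98: acc |= 98<<0 -> acc=98 shift=7
  byte[1]=0xE9 cont=1 payload=0x69=105: acc |= 105<<7 -> acc=13538 shift=14
  byte[2]=0x2E cont=0 payload=0x2E=46: acc |= 46<<14 -> acc=767202 shift=21 [end]
Varint 1: bytes[0:3] = E2 E9 2E -> value 767202 (3 byte(s))
  byte[3]=0x19 cont=0 payload=0x19=25: acc |= 25<<0 -> acc=25 shift=7 [end]
Varint 2: bytes[3:4] = 19 -> value 25 (1 byte(s))
  byte[4]=0xA0 cont=1 payload=0x20=32: acc |= 32<<0 -> acc=32 shift=7
  byte[5]=0x96 cont=1 payload=0x16=22: acc |= 22<<7 -> acc=2848 shift=14
  byte[6]=0x72 cont=0 payload=0x72=114: acc |= 114<<14 -> acc=1870624 shift=21 [end]
Varint 3: bytes[4:7] = A0 96 72 -> value 1870624 (3 byte(s))
  byte[7]=0x91 cont=1 payload=0x11=17: acc |= 17<<0 -> acc=17 shift=7
  byte[8]=0x0F cont=0 payload=0x0F=15: acc |= 15<<7 -> acc=1937 shift=14 [end]
Varint 4: bytes[7:9] = 91 0F -> value 1937 (2 byte(s))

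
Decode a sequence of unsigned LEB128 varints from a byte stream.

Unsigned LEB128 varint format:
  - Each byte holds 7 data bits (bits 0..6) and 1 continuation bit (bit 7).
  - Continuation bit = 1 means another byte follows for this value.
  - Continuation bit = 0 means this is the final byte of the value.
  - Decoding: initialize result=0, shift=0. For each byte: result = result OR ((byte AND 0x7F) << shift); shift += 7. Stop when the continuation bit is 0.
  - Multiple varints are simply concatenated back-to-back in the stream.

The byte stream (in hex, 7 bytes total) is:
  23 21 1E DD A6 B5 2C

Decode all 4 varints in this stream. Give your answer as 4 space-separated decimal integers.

  byte[0]=0x23 cont=0 payload=0x23=35: acc |= 35<<0 -> acc=35 shift=7 [end]
Varint 1: bytes[0:1] = 23 -> value 35 (1 byte(s))
  byte[1]=0x21 cont=0 payload=0x21=33: acc |= 33<<0 -> acc=33 shift=7 [end]
Varint 2: bytes[1:2] = 21 -> value 33 (1 byte(s))
  byte[2]=0x1E cont=0 payload=0x1E=30: acc |= 30<<0 -> acc=30 shift=7 [end]
Varint 3: bytes[2:3] = 1E -> value 30 (1 byte(s))
  byte[3]=0xDD cont=1 payload=0x5D=93: acc |= 93<<0 -> acc=93 shift=7
  byte[4]=0xA6 cont=1 payload=0x26=38: acc |= 38<<7 -> acc=4957 shift=14
  byte[5]=0xB5 cont=1 payload=0x35=53: acc |= 53<<14 -> acc=873309 shift=21
  byte[6]=0x2C cont=0 payload=0x2C=44: acc |= 44<<21 -> acc=93147997 shift=28 [end]
Varint 4: bytes[3:7] = DD A6 B5 2C -> value 93147997 (4 byte(s))

Answer: 35 33 30 93147997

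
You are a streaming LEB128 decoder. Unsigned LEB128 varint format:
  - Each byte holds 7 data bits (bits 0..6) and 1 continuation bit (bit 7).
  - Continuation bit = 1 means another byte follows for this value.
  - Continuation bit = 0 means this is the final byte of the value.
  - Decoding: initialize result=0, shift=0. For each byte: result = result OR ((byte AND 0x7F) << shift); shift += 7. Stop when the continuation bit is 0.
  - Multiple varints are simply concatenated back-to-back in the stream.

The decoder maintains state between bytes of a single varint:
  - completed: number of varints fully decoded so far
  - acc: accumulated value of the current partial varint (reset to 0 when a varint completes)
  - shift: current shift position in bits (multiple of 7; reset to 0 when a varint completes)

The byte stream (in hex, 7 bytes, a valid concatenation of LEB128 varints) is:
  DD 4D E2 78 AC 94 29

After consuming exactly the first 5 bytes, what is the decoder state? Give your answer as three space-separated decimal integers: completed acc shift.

Answer: 2 44 7

Derivation:
byte[0]=0xDD cont=1 payload=0x5D: acc |= 93<<0 -> completed=0 acc=93 shift=7
byte[1]=0x4D cont=0 payload=0x4D: varint #1 complete (value=9949); reset -> completed=1 acc=0 shift=0
byte[2]=0xE2 cont=1 payload=0x62: acc |= 98<<0 -> completed=1 acc=98 shift=7
byte[3]=0x78 cont=0 payload=0x78: varint #2 complete (value=15458); reset -> completed=2 acc=0 shift=0
byte[4]=0xAC cont=1 payload=0x2C: acc |= 44<<0 -> completed=2 acc=44 shift=7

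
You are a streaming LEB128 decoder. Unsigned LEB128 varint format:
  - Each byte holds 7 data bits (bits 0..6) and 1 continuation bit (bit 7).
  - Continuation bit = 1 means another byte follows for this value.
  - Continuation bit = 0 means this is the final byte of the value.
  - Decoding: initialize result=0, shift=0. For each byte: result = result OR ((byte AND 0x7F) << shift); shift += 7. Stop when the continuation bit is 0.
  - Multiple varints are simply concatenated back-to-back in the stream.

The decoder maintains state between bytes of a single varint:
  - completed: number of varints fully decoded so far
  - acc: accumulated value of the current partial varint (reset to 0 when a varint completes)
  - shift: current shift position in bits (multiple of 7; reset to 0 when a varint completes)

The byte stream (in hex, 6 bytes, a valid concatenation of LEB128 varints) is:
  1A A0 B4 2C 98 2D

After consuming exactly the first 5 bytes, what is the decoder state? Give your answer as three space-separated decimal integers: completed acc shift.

byte[0]=0x1A cont=0 payload=0x1A: varint #1 complete (value=26); reset -> completed=1 acc=0 shift=0
byte[1]=0xA0 cont=1 payload=0x20: acc |= 32<<0 -> completed=1 acc=32 shift=7
byte[2]=0xB4 cont=1 payload=0x34: acc |= 52<<7 -> completed=1 acc=6688 shift=14
byte[3]=0x2C cont=0 payload=0x2C: varint #2 complete (value=727584); reset -> completed=2 acc=0 shift=0
byte[4]=0x98 cont=1 payload=0x18: acc |= 24<<0 -> completed=2 acc=24 shift=7

Answer: 2 24 7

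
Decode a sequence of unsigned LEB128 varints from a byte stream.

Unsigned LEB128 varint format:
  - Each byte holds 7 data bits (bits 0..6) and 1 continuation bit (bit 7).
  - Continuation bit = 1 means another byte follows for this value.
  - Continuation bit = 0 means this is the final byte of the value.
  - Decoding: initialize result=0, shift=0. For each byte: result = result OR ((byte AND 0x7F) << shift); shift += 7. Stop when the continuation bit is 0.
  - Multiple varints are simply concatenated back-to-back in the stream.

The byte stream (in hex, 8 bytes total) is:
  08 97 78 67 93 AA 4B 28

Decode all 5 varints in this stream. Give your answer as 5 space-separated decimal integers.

Answer: 8 15383 103 1234195 40

Derivation:
  byte[0]=0x08 cont=0 payload=0x08=8: acc |= 8<<0 -> acc=8 shift=7 [end]
Varint 1: bytes[0:1] = 08 -> value 8 (1 byte(s))
  byte[1]=0x97 cont=1 payload=0x17=23: acc |= 23<<0 -> acc=23 shift=7
  byte[2]=0x78 cont=0 payload=0x78=120: acc |= 120<<7 -> acc=15383 shift=14 [end]
Varint 2: bytes[1:3] = 97 78 -> value 15383 (2 byte(s))
  byte[3]=0x67 cont=0 payload=0x67=103: acc |= 103<<0 -> acc=103 shift=7 [end]
Varint 3: bytes[3:4] = 67 -> value 103 (1 byte(s))
  byte[4]=0x93 cont=1 payload=0x13=19: acc |= 19<<0 -> acc=19 shift=7
  byte[5]=0xAA cont=1 payload=0x2A=42: acc |= 42<<7 -> acc=5395 shift=14
  byte[6]=0x4B cont=0 payload=0x4B=75: acc |= 75<<14 -> acc=1234195 shift=21 [end]
Varint 4: bytes[4:7] = 93 AA 4B -> value 1234195 (3 byte(s))
  byte[7]=0x28 cont=0 payload=0x28=40: acc |= 40<<0 -> acc=40 shift=7 [end]
Varint 5: bytes[7:8] = 28 -> value 40 (1 byte(s))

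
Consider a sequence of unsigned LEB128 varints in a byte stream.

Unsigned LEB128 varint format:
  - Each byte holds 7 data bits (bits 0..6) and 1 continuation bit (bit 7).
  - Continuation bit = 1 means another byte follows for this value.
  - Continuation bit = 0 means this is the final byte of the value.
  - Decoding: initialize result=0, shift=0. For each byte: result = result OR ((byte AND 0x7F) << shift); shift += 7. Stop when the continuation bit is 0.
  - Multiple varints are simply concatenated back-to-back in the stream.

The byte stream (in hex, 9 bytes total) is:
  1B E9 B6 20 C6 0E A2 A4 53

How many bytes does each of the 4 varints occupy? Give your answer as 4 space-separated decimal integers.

  byte[0]=0x1B cont=0 payload=0x1B=27: acc |= 27<<0 -> acc=27 shift=7 [end]
Varint 1: bytes[0:1] = 1B -> value 27 (1 byte(s))
  byte[1]=0xE9 cont=1 payload=0x69=105: acc |= 105<<0 -> acc=105 shift=7
  byte[2]=0xB6 cont=1 payload=0x36=54: acc |= 54<<7 -> acc=7017 shift=14
  byte[3]=0x20 cont=0 payload=0x20=32: acc |= 32<<14 -> acc=531305 shift=21 [end]
Varint 2: bytes[1:4] = E9 B6 20 -> value 531305 (3 byte(s))
  byte[4]=0xC6 cont=1 payload=0x46=70: acc |= 70<<0 -> acc=70 shift=7
  byte[5]=0x0E cont=0 payload=0x0E=14: acc |= 14<<7 -> acc=1862 shift=14 [end]
Varint 3: bytes[4:6] = C6 0E -> value 1862 (2 byte(s))
  byte[6]=0xA2 cont=1 payload=0x22=34: acc |= 34<<0 -> acc=34 shift=7
  byte[7]=0xA4 cont=1 payload=0x24=36: acc |= 36<<7 -> acc=4642 shift=14
  byte[8]=0x53 cont=0 payload=0x53=83: acc |= 83<<14 -> acc=1364514 shift=21 [end]
Varint 4: bytes[6:9] = A2 A4 53 -> value 1364514 (3 byte(s))

Answer: 1 3 2 3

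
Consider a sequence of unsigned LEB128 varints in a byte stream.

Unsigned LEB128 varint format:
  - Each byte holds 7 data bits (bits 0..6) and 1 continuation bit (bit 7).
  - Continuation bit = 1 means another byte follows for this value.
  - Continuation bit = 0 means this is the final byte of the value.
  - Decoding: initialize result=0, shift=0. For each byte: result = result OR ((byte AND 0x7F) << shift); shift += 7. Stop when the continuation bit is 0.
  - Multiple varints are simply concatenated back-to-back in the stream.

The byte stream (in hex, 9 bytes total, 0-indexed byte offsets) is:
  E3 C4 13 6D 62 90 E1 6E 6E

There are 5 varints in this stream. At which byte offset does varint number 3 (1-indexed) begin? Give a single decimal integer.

Answer: 4

Derivation:
  byte[0]=0xE3 cont=1 payload=0x63=99: acc |= 99<<0 -> acc=99 shift=7
  byte[1]=0xC4 cont=1 payload=0x44=68: acc |= 68<<7 -> acc=8803 shift=14
  byte[2]=0x13 cont=0 payload=0x13=19: acc |= 19<<14 -> acc=320099 shift=21 [end]
Varint 1: bytes[0:3] = E3 C4 13 -> value 320099 (3 byte(s))
  byte[3]=0x6D cont=0 payload=0x6D=109: acc |= 109<<0 -> acc=109 shift=7 [end]
Varint 2: bytes[3:4] = 6D -> value 109 (1 byte(s))
  byte[4]=0x62 cont=0 payload=0x62=98: acc |= 98<<0 -> acc=98 shift=7 [end]
Varint 3: bytes[4:5] = 62 -> value 98 (1 byte(s))
  byte[5]=0x90 cont=1 payload=0x10=16: acc |= 16<<0 -> acc=16 shift=7
  byte[6]=0xE1 cont=1 payload=0x61=97: acc |= 97<<7 -> acc=12432 shift=14
  byte[7]=0x6E cont=0 payload=0x6E=110: acc |= 110<<14 -> acc=1814672 shift=21 [end]
Varint 4: bytes[5:8] = 90 E1 6E -> value 1814672 (3 byte(s))
  byte[8]=0x6E cont=0 payload=0x6E=110: acc |= 110<<0 -> acc=110 shift=7 [end]
Varint 5: bytes[8:9] = 6E -> value 110 (1 byte(s))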